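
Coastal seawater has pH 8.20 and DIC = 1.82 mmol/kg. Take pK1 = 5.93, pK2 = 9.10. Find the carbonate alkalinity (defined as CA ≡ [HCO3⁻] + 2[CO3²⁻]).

CA = [HCO3⁻] + 2[CO3²⁻] = (α₁ + 2α₂)·DIC
At pH 8.20: [H⁺]/K1 = 10^-2.27 = 0.0053703, K2/[H⁺] = 10^-0.90 = 0.12589
α₁ = 1/(1 + 0.0053703 + 0.12589) = 1/1.1313 = 0.8840; α₂ = α₁·K2/[H⁺] = 0.1113
α₁ + 2α₂ = 1.1065
CA = 1.1065 × 1.82 = 2.01 mmol/kg

CA = 2.01 mmol/kg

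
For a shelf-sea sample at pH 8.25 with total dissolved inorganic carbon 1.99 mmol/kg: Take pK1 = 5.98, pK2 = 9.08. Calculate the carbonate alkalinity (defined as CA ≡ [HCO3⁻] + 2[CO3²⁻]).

CA = [HCO3⁻] + 2[CO3²⁻] = (α₁ + 2α₂)·DIC
At pH 8.25: [H⁺]/K1 = 10^-2.27 = 0.0053703, K2/[H⁺] = 10^-0.83 = 0.14791
α₁ = 1/(1 + 0.0053703 + 0.14791) = 1/1.1533 = 0.8671; α₂ = α₁·K2/[H⁺] = 0.1283
α₁ + 2α₂ = 1.1236
CA = 1.1236 × 1.99 = 2.24 mmol/kg

CA = 2.24 mmol/kg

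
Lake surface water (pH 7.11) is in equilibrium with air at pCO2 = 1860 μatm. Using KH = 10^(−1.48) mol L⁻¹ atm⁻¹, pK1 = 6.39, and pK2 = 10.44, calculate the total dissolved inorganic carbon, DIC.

[CO2*] = KH · pCO2 = 10^(−1.48) × 1860×10^-6 = 6.159×10^-5 mol/L
α₀ = 1/(1 + K1/[H⁺] + K1K2/[H⁺]²) = 1/(1 + 10^+0.72 + 10^-2.61) = 0.1600
DIC = [CO2*]/α₀ = 6.159×10^-5 / 0.1600 = 0.385 mmol/L

DIC = 0.385 mmol/L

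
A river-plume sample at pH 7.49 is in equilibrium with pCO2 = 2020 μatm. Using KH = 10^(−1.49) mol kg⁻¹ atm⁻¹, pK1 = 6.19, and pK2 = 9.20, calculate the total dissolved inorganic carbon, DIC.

[CO2*] = KH · pCO2 = 10^(−1.49) × 2020×10^-6 = 6.537×10^-5 mol/kg
α₀ = 1/(1 + K1/[H⁺] + K1K2/[H⁺]²) = 1/(1 + 10^+1.30 + 10^-0.41) = 0.04686
DIC = [CO2*]/α₀ = 6.537×10^-5 / 0.04686 = 1.40 mmol/kg

DIC = 1.40 mmol/kg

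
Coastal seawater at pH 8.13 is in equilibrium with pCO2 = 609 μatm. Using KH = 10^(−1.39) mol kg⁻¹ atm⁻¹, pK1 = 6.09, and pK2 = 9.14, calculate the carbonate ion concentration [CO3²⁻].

[CO2*] = KH · pCO2 = 10^(−1.39) × 609×10^-6 = 2.481×10^-5 mol/kg
α₀ = 1/(1 + K1/[H⁺] + K1K2/[H⁺]²) = 1/(1 + 10^+2.04 + 10^+1.03) = 0.008240
DIC = [CO2*]/α₀ = 2.481×10^-5 / 0.008240 = 3.011 mmol/kg
[CO3²⁻] = α₂·DIC; α₂ = 0.08829, so [CO3²⁻] = 0.08829 × 3.011 = 0.266 mmol/kg

[CO3²⁻] = 0.266 mmol/kg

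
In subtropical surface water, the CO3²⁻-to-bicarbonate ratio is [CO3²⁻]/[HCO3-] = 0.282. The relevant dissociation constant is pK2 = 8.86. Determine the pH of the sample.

pH = 8.31

From K2 = [H⁺][CO3²⁻]/[HCO3-]:  pH = pK2 + log₁₀([CO3²⁻]/[HCO3-])
log₁₀(0.282) = -0.550
pH = 8.86 + (-0.550) = 8.31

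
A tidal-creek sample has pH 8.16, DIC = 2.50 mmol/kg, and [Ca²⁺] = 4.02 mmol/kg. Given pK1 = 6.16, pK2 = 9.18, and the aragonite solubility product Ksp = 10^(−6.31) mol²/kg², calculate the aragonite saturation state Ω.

Ω = 1.77

α₂ = 1 / (1 + [H⁺]/K2 + [H⁺]²/(K1K2)) = 1 / (1 + 10^+1.02 + 10^-0.98)
   = 1 / (1 + 10.471 + 0.10471) = 1/11.576 = 0.08639
[CO3²⁻] = α₂ × DIC = 0.08639 × 2.50 = 0.2160 mmol/kg
Ksp = 10^(−6.31) = 4.898×10^-7
Ω = [Ca²⁺][CO3²⁻]/Ksp = (4.02×10^-3)(2.160×10^-4) / 4.898×10^-7 = 1.77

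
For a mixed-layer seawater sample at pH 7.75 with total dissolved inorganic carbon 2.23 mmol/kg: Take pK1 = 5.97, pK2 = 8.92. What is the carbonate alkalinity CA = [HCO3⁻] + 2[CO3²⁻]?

CA = [HCO3⁻] + 2[CO3²⁻] = (α₁ + 2α₂)·DIC
At pH 7.75: [H⁺]/K1 = 10^-1.78 = 0.016596, K2/[H⁺] = 10^-1.17 = 0.067608
α₁ = 1/(1 + 0.016596 + 0.067608) = 1/1.0842 = 0.9223; α₂ = α₁·K2/[H⁺] = 0.06236
α₁ + 2α₂ = 1.0471
CA = 1.0471 × 2.23 = 2.33 mmol/kg

CA = 2.33 mmol/kg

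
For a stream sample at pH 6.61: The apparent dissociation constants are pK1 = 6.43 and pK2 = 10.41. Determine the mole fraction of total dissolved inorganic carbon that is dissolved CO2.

α₀ = 0.398

α₀ = 1 / (1 + K1/[H⁺] + K1K2/[H⁺]²) = 1 / (1 + 10^+0.18 + 10^-3.62)
   = 1 / (1 + 1.5136 + 0.00023988) = 1/2.5138 = 0.3978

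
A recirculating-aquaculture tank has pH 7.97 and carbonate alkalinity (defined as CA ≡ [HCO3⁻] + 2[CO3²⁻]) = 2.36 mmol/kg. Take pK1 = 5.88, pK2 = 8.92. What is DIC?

CA = [HCO3⁻] + 2[CO3²⁻] = (α₁ + 2α₂)·DIC
At pH 7.97: [H⁺]/K1 = 10^-2.09 = 0.0081283, K2/[H⁺] = 10^-0.95 = 0.11220
α₁ = 1/(1 + 0.0081283 + 0.11220) = 1/1.1203 = 0.8926; α₂ = α₁·K2/[H⁺] = 0.1002
α₁ + 2α₂ = 1.0929
DIC = CA / (α₁ + 2α₂) = 2.36 / 1.0929 = 2.16 mmol/kg

DIC = 2.16 mmol/kg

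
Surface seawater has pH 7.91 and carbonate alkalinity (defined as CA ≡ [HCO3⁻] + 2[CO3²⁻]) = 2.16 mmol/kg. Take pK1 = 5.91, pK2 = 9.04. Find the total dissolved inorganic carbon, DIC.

CA = [HCO3⁻] + 2[CO3²⁻] = (α₁ + 2α₂)·DIC
At pH 7.91: [H⁺]/K1 = 10^-2.00 = 0.010000, K2/[H⁺] = 10^-1.13 = 0.074131
α₁ = 1/(1 + 0.010000 + 0.074131) = 1/1.0841 = 0.9224; α₂ = α₁·K2/[H⁺] = 0.06838
α₁ + 2α₂ = 1.0592
DIC = CA / (α₁ + 2α₂) = 2.16 / 1.0592 = 2.04 mmol/kg

DIC = 2.04 mmol/kg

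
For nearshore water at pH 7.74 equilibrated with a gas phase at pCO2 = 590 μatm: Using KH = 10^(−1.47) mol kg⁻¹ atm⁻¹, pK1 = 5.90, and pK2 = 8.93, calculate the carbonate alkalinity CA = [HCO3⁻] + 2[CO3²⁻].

[CO2*] = KH · pCO2 = 10^(−1.47) × 590×10^-6 = 1.999×10^-5 mol/kg
α₀ = 1/(1 + K1/[H⁺] + K1K2/[H⁺]²) = 1/(1 + 10^+1.84 + 10^+0.65) = 0.01340
DIC = [CO2*]/α₀ = 1.999×10^-5 / 0.01340 = 1.492 mmol/kg
CA = (α₁ + 2α₂)·DIC = (0.9268 + 2×0.05984) × 1.492 = 1.56 mmol/kg

CA = 1.56 mmol/kg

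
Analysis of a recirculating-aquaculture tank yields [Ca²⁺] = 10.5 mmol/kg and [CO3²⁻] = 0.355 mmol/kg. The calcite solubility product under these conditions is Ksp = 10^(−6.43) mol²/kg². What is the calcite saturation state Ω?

Ω = 10.0

Ksp = 10^(−6.43) = 3.715×10^-7
Ω = [Ca²⁺][CO3²⁻]/Ksp = (10.5×10^-3)(0.355×10^-3) / 3.715×10^-7 = 10.0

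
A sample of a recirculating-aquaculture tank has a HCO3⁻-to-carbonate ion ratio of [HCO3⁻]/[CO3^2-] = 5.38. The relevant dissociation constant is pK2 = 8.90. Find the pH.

pH = 8.17

From K2 = [H⁺][CO3^2-]/[HCO3⁻]:  pH = pK2 − log₁₀([HCO3⁻]/[CO3^2-])
log₁₀(5.38) = +0.731
pH = 8.90 − (+0.731) = 8.17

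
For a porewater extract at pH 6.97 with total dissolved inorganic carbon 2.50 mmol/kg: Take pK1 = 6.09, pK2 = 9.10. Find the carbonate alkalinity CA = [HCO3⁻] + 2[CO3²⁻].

CA = [HCO3⁻] + 2[CO3²⁻] = (α₁ + 2α₂)·DIC
At pH 6.97: [H⁺]/K1 = 10^-0.88 = 0.13183, K2/[H⁺] = 10^-2.13 = 0.0074131
α₁ = 1/(1 + 0.13183 + 0.0074131) = 1/1.1392 = 0.8778; α₂ = α₁·K2/[H⁺] = 0.006507
α₁ + 2α₂ = 0.8908
CA = 0.8908 × 2.50 = 2.23 mmol/kg

CA = 2.23 mmol/kg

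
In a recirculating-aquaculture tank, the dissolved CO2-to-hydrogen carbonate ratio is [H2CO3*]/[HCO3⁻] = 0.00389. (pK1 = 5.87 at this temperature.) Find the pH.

pH = 8.28

From K1 = [H⁺][HCO3⁻]/[H2CO3*]:  pH = pK1 − log₁₀([H2CO3*]/[HCO3⁻])
log₁₀(0.00389) = -2.410
pH = 5.87 − (-2.410) = 8.28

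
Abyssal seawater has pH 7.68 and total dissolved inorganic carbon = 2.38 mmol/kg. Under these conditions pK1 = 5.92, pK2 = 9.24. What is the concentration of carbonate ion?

[CO3²⁻] = 0.0627 mmol/kg

α₂ = 1 / (1 + [H⁺]/K2 + [H⁺]²/(K1K2)) = 1 / (1 + 10^+1.56 + 10^-0.20)
   = 1 / (1 + 36.308 + 0.63096) = 1/37.939 = 0.02636
[CO3²⁻] = α₂ × DIC = 0.02636 × 2.38 = 0.0627 mmol/kg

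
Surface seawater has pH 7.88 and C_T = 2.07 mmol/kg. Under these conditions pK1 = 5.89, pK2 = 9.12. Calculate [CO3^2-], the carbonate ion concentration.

[CO3²⁻] = 0.112 mmol/kg

α₂ = 1 / (1 + [H⁺]/K2 + [H⁺]²/(K1K2)) = 1 / (1 + 10^+1.24 + 10^-0.75)
   = 1 / (1 + 17.378 + 0.17783) = 1/18.556 = 0.05389
[CO3²⁻] = α₂ × DIC = 0.05389 × 2.07 = 0.112 mmol/kg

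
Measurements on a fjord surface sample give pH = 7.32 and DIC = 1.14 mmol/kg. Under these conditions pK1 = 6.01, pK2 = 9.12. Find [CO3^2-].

[CO3²⁻] = 17.0 μmol/kg

α₂ = 1 / (1 + [H⁺]/K2 + [H⁺]²/(K1K2)) = 1 / (1 + 10^+1.80 + 10^+0.49)
   = 1 / (1 + 63.096 + 3.0903) = 1/67.186 = 0.01488
[CO3²⁻] = α₂ × DIC = 0.01488 × 1.14 = 0.0170 mmol/kg = 17.0 μmol/kg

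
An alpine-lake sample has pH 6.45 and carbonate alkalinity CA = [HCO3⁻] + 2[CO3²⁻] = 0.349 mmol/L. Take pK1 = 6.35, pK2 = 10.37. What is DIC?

DIC = 0.626 mmol/L

CA = [HCO3⁻] + 2[CO3²⁻] = (α₁ + 2α₂)·DIC
At pH 6.45: [H⁺]/K1 = 10^-0.10 = 0.79433, K2/[H⁺] = 10^-3.92 = 0.00012023
α₁ = 1/(1 + 0.79433 + 0.00012023) = 1/1.7944 = 0.5573; α₂ = α₁·K2/[H⁺] = 6.700×10^-5
α₁ + 2α₂ = 0.5574
DIC = CA / (α₁ + 2α₂) = 0.349 / 0.5574 = 0.626 mmol/L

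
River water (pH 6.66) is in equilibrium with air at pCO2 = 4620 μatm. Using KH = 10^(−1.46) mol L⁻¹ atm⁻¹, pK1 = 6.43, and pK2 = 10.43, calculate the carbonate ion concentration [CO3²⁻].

[CO2*] = KH · pCO2 = 10^(−1.46) × 4620×10^-6 = 1.602×10^-4 mol/L
α₀ = 1/(1 + K1/[H⁺] + K1K2/[H⁺]²) = 1/(1 + 10^+0.23 + 10^-3.54) = 0.3706
DIC = [CO2*]/α₀ = 1.602×10^-4 / 0.3706 = 0.4323 mmol/L
[CO3²⁻] = α₂·DIC; α₂ = 0.0001069, so [CO3²⁻] = 0.0001069 × 0.4323 = 4.62×10^-5 mmol/L = 0.0462 μmol/L

[CO3²⁻] = 0.0462 μmol/L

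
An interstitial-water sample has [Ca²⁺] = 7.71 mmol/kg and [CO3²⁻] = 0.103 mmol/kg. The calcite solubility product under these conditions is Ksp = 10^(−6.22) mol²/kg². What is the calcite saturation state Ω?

Ksp = 10^(−6.22) = 6.026×10^-7
Ω = [Ca²⁺][CO3²⁻]/Ksp = (7.71×10^-3)(0.103×10^-3) / 6.026×10^-7 = 1.32

Ω = 1.32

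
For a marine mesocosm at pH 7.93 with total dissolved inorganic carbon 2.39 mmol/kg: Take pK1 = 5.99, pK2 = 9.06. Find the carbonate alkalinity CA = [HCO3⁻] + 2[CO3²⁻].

CA = 2.53 mmol/kg

CA = [HCO3⁻] + 2[CO3²⁻] = (α₁ + 2α₂)·DIC
At pH 7.93: [H⁺]/K1 = 10^-1.94 = 0.011482, K2/[H⁺] = 10^-1.13 = 0.074131
α₁ = 1/(1 + 0.011482 + 0.074131) = 1/1.0856 = 0.9211; α₂ = α₁·K2/[H⁺] = 0.06828
α₁ + 2α₂ = 1.0577
CA = 1.0577 × 2.39 = 2.53 mmol/kg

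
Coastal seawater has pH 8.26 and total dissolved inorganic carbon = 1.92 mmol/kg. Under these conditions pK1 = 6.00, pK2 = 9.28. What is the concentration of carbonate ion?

[CO3²⁻] = 0.167 mmol/kg

α₂ = 1 / (1 + [H⁺]/K2 + [H⁺]²/(K1K2)) = 1 / (1 + 10^+1.02 + 10^-1.24)
   = 1 / (1 + 10.471 + 0.057544) = 1/11.529 = 0.08674
[CO3²⁻] = α₂ × DIC = 0.08674 × 1.92 = 0.167 mmol/kg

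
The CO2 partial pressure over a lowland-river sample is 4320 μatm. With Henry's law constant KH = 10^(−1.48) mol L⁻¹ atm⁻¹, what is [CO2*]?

KH = 10^(−1.48) = 3.311×10^-2 mol L⁻¹ atm⁻¹
[CO2*] = KH · pCO2 = 3.311×10^-2 × 4320×10^-6 atm = 1.43×10^-4 mol/L

[CO2*] = 143 μmol/L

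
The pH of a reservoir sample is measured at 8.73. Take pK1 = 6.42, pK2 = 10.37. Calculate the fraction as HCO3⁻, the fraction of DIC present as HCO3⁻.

α₁ = 1 / (1 + [H⁺]/K1 + K2/[H⁺]) = 1 / (1 + 10^-2.31 + 10^-1.64)
   = 1 / (1 + 0.0048978 + 0.022909) = 1/1.0278 = 0.9729

α₁ = 0.973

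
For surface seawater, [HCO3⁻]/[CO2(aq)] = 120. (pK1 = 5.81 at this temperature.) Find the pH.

From K1 = [H⁺][HCO3⁻]/[CO2(aq)]:  pH = pK1 + log₁₀([HCO3⁻]/[CO2(aq)])
log₁₀(120) = +2.079
pH = 5.81 + (+2.079) = 7.89

pH = 7.89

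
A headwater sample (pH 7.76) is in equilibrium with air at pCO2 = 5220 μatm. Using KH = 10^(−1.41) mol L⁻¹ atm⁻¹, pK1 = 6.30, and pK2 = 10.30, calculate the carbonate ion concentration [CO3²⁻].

[CO3²⁻] = 16.9 μmol/L

[CO2*] = KH · pCO2 = 10^(−1.41) × 5220×10^-6 = 2.031×10^-4 mol/L
α₀ = 1/(1 + K1/[H⁺] + K1K2/[H⁺]²) = 1/(1 + 10^+1.46 + 10^-1.08) = 0.03342
DIC = [CO2*]/α₀ = 2.031×10^-4 / 0.03342 = 6.077 mmol/L
[CO3²⁻] = α₂·DIC; α₂ = 0.002780, so [CO3²⁻] = 0.002780 × 6.077 = 0.0169 mmol/L = 16.9 μmol/L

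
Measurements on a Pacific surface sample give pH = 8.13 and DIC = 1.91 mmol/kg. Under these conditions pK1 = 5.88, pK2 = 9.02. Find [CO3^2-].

α₂ = 1 / (1 + [H⁺]/K2 + [H⁺]²/(K1K2)) = 1 / (1 + 10^+0.89 + 10^-1.36)
   = 1 / (1 + 7.7625 + 0.043652) = 1/8.8061 = 0.1136
[CO3²⁻] = α₂ × DIC = 0.1136 × 1.91 = 0.217 mmol/kg

[CO3²⁻] = 0.217 mmol/kg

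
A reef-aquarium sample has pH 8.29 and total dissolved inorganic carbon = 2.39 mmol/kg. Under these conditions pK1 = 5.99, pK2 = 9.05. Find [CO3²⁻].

α₂ = 1 / (1 + [H⁺]/K2 + [H⁺]²/(K1K2)) = 1 / (1 + 10^+0.76 + 10^-1.54)
   = 1 / (1 + 5.7544 + 0.028840) = 1/6.7832 = 0.1474
[CO3²⁻] = α₂ × DIC = 0.1474 × 2.39 = 0.352 mmol/kg

[CO3²⁻] = 0.352 mmol/kg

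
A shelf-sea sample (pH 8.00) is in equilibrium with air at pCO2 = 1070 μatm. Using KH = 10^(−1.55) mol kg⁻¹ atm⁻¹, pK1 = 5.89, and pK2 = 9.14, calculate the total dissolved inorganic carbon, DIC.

[CO2*] = KH · pCO2 = 10^(−1.55) × 1070×10^-6 = 3.016×10^-5 mol/kg
α₀ = 1/(1 + K1/[H⁺] + K1K2/[H⁺]²) = 1/(1 + 10^+2.11 + 10^+0.97) = 0.007186
DIC = [CO2*]/α₀ = 3.016×10^-5 / 0.007186 = 4.20 mmol/kg

DIC = 4.20 mmol/kg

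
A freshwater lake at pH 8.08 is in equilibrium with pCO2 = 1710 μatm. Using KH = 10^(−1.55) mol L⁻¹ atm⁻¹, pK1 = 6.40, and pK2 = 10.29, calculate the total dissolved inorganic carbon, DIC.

[CO2*] = KH · pCO2 = 10^(−1.55) × 1710×10^-6 = 4.819×10^-5 mol/L
α₀ = 1/(1 + K1/[H⁺] + K1K2/[H⁺]²) = 1/(1 + 10^+1.68 + 10^-0.53) = 0.02034
DIC = [CO2*]/α₀ = 4.819×10^-5 / 0.02034 = 2.37 mmol/L

DIC = 2.37 mmol/L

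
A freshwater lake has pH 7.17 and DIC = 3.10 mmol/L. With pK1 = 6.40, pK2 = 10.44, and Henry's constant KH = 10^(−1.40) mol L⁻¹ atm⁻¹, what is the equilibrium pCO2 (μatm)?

pCO2 = 1.13×10^4 μatm

α₀ = 1 / (1 + K1/[H⁺] + K1K2/[H⁺]²) = 1 / (1 + 10^+0.77 + 10^-2.50)
   = 1 / (1 + 5.8884 + 0.0031623) = 1/6.8916 = 0.1451
[CO2*] = α₀ × DIC = 0.1451 × 3.10 = 0.4498 mmol/L
pCO2 = [CO2*]/KH = 4.498×10^-4 / 3.981×10^-2 = 1.13×10^4 μatm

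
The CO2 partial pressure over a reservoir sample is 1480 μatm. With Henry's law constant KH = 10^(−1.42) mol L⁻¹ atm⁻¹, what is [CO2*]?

KH = 10^(−1.42) = 3.802×10^-2 mol L⁻¹ atm⁻¹
[CO2*] = KH · pCO2 = 3.802×10^-2 × 1480×10^-6 atm = 5.63×10^-5 mol/L

[CO2*] = 56.3 μmol/L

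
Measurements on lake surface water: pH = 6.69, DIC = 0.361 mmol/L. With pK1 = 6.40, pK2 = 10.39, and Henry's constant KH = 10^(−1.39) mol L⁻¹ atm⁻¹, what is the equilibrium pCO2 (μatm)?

α₀ = 1 / (1 + K1/[H⁺] + K1K2/[H⁺]²) = 1 / (1 + 10^+0.29 + 10^-3.41)
   = 1 / (1 + 1.9498 + 0.00038905) = 1/2.9502 = 0.3390
[CO2*] = α₀ × DIC = 0.3390 × 0.361 = 0.1224 mmol/L
pCO2 = [CO2*]/KH = 1.224×10^-4 / 4.074×10^-2 = 3000 μatm

pCO2 = 3000 μatm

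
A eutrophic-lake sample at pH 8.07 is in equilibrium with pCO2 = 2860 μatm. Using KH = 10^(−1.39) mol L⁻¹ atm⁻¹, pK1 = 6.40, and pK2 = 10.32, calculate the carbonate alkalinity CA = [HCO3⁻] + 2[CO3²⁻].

[CO2*] = KH · pCO2 = 10^(−1.39) × 2860×10^-6 = 1.165×10^-4 mol/L
α₀ = 1/(1 + K1/[H⁺] + K1K2/[H⁺]²) = 1/(1 + 10^+1.67 + 10^-0.58) = 0.02082
DIC = [CO2*]/α₀ = 1.165×10^-4 / 0.02082 = 5.597 mmol/L
CA = (α₁ + 2α₂)·DIC = (0.9737 + 2×0.005476) × 5.597 = 5.51 mmol/L

CA = 5.51 mmol/L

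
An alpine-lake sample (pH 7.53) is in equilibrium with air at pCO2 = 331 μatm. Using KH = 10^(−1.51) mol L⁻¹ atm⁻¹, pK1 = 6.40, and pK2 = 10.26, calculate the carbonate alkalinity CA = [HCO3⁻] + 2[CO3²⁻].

[CO2*] = KH · pCO2 = 10^(−1.51) × 331×10^-6 = 1.023×10^-5 mol/L
α₀ = 1/(1 + K1/[H⁺] + K1K2/[H⁺]²) = 1/(1 + 10^+1.13 + 10^-1.60) = 0.06890
DIC = [CO2*]/α₀ = 1.023×10^-5 / 0.06890 = 0.1485 mmol/L
CA = (α₁ + 2α₂)·DIC = (0.9294 + 2×0.001731) × 0.1485 = 0.138 mmol/L

CA = 0.138 mmol/L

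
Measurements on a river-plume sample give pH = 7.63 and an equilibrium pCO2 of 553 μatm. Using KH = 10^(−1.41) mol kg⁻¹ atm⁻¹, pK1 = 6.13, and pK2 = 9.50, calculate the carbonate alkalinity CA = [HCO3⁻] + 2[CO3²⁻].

[CO2*] = KH · pCO2 = 10^(−1.41) × 553×10^-6 = 2.151×10^-5 mol/kg
α₀ = 1/(1 + K1/[H⁺] + K1K2/[H⁺]²) = 1/(1 + 10^+1.50 + 10^-0.37) = 0.03026
DIC = [CO2*]/α₀ = 2.151×10^-5 / 0.03026 = 0.7110 mmol/kg
CA = (α₁ + 2α₂)·DIC = (0.9568 + 2×0.01291) × 0.7110 = 0.699 mmol/kg

CA = 0.699 mmol/kg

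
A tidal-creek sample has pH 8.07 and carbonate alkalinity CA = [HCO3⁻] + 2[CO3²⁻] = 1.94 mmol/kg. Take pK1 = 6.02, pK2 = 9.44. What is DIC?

CA = [HCO3⁻] + 2[CO3²⁻] = (α₁ + 2α₂)·DIC
At pH 8.07: [H⁺]/K1 = 10^-2.05 = 0.0089125, K2/[H⁺] = 10^-1.37 = 0.042658
α₁ = 1/(1 + 0.0089125 + 0.042658) = 1/1.0516 = 0.9510; α₂ = α₁·K2/[H⁺] = 0.04057
α₁ + 2α₂ = 1.0321
DIC = CA / (α₁ + 2α₂) = 1.94 / 1.0321 = 1.88 mmol/kg

DIC = 1.88 mmol/kg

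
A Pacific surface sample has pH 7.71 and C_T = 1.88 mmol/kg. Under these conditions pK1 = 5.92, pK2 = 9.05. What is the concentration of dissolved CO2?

α₀ = 1 / (1 + K1/[H⁺] + K1K2/[H⁺]²) = 1 / (1 + 10^+1.79 + 10^+0.45)
   = 1 / (1 + 61.660 + 2.8184) = 1/65.478 = 0.01527
[CO2*] = α₀ × DIC = 0.01527 × 1.88 = 0.0287 mmol/kg

[CO2*] = 0.0287 mmol/kg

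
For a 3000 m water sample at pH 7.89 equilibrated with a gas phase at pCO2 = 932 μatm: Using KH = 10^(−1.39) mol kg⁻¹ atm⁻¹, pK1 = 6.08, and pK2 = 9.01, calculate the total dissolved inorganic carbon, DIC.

DIC = 2.68 mmol/kg

[CO2*] = KH · pCO2 = 10^(−1.39) × 932×10^-6 = 3.797×10^-5 mol/kg
α₀ = 1/(1 + K1/[H⁺] + K1K2/[H⁺]²) = 1/(1 + 10^+1.81 + 10^+0.69) = 0.01419
DIC = [CO2*]/α₀ = 3.797×10^-5 / 0.01419 = 2.68 mmol/kg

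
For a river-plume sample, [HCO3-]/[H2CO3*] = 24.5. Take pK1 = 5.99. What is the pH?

From K1 = [H⁺][HCO3-]/[H2CO3*]:  pH = pK1 + log₁₀([HCO3-]/[H2CO3*])
log₁₀(24.5) = +1.389
pH = 5.99 + (+1.389) = 7.38

pH = 7.38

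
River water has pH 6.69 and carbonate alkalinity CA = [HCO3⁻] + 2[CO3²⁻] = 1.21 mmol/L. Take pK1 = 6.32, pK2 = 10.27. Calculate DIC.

CA = [HCO3⁻] + 2[CO3²⁻] = (α₁ + 2α₂)·DIC
At pH 6.69: [H⁺]/K1 = 10^-0.37 = 0.42658, K2/[H⁺] = 10^-3.58 = 0.00026303
α₁ = 1/(1 + 0.42658 + 0.00026303) = 1/1.4268 = 0.7008; α₂ = α₁·K2/[H⁺] = 0.0001843
α₁ + 2α₂ = 0.7012
DIC = CA / (α₁ + 2α₂) = 1.21 / 0.7012 = 1.73 mmol/L

DIC = 1.73 mmol/L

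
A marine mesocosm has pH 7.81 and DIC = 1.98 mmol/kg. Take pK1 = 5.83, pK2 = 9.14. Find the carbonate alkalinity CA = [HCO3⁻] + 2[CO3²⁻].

CA = [HCO3⁻] + 2[CO3²⁻] = (α₁ + 2α₂)·DIC
At pH 7.81: [H⁺]/K1 = 10^-1.98 = 0.010471, K2/[H⁺] = 10^-1.33 = 0.046774
α₁ = 1/(1 + 0.010471 + 0.046774) = 1/1.0572 = 0.9459; α₂ = α₁·K2/[H⁺] = 0.04424
α₁ + 2α₂ = 1.0343
CA = 1.0343 × 1.98 = 2.05 mmol/kg

CA = 2.05 mmol/kg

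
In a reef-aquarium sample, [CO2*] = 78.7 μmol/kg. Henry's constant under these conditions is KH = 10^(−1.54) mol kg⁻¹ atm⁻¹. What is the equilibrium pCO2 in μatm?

pCO2 = 2730 μatm

KH = 10^(−1.54) = 2.884×10^-2 mol kg⁻¹ atm⁻¹
pCO2 = [CO2*]/KH = 78.7×10^-6 / 2.884×10^-2 = 2.73×10^-3 atm = 2730 μatm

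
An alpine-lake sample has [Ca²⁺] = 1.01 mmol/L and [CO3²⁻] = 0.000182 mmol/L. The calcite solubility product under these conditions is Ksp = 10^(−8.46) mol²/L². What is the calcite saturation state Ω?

Ω = 0.0530

Ksp = 10^(−8.46) = 3.467×10^-9
Ω = [Ca²⁺][CO3²⁻]/Ksp = (1.01×10^-3)(0.000182×10^-3) / 3.467×10^-9 = 0.0530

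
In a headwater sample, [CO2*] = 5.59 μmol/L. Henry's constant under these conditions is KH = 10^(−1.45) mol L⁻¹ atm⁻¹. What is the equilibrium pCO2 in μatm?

KH = 10^(−1.45) = 3.548×10^-2 mol L⁻¹ atm⁻¹
pCO2 = [CO2*]/KH = 5.59×10^-6 / 3.548×10^-2 = 1.58×10^-4 atm = 158 μatm

pCO2 = 158 μatm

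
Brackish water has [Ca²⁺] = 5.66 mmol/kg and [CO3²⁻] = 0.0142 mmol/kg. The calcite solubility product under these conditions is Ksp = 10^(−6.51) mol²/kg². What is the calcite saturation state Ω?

Ω = 0.260

Ksp = 10^(−6.51) = 3.090×10^-7
Ω = [Ca²⁺][CO3²⁻]/Ksp = (5.66×10^-3)(0.0142×10^-3) / 3.090×10^-7 = 0.260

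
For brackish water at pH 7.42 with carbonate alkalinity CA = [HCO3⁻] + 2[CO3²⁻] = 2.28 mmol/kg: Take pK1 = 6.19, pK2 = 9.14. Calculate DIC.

CA = [HCO3⁻] + 2[CO3²⁻] = (α₁ + 2α₂)·DIC
At pH 7.42: [H⁺]/K1 = 10^-1.23 = 0.058884, K2/[H⁺] = 10^-1.72 = 0.019055
α₁ = 1/(1 + 0.058884 + 0.019055) = 1/1.0779 = 0.9277; α₂ = α₁·K2/[H⁺] = 0.01768
α₁ + 2α₂ = 0.9631
DIC = CA / (α₁ + 2α₂) = 2.28 / 0.9631 = 2.37 mmol/kg

DIC = 2.37 mmol/kg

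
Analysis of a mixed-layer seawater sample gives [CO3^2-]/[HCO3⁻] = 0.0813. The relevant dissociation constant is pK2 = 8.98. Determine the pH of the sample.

pH = 7.89

From K2 = [H⁺][CO3^2-]/[HCO3⁻]:  pH = pK2 + log₁₀([CO3^2-]/[HCO3⁻])
log₁₀(0.0813) = -1.090
pH = 8.98 + (-1.090) = 7.89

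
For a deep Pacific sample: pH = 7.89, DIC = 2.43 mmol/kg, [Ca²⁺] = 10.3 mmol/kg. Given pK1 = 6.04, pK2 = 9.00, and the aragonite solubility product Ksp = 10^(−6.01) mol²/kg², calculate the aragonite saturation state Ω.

Ω = 1.82

α₂ = 1 / (1 + [H⁺]/K2 + [H⁺]²/(K1K2)) = 1 / (1 + 10^+1.11 + 10^-0.74)
   = 1 / (1 + 12.882 + 0.18197) = 1/14.064 = 0.07110
[CO3²⁻] = α₂ × DIC = 0.07110 × 2.43 = 0.1728 mmol/kg
Ksp = 10^(−6.01) = 9.772×10^-7
Ω = [Ca²⁺][CO3²⁻]/Ksp = (10.3×10^-3)(1.728×10^-4) / 9.772×10^-7 = 1.82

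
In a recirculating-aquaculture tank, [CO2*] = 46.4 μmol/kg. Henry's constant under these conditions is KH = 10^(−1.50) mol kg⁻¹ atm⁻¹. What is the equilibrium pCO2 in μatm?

pCO2 = 1470 μatm

KH = 10^(−1.50) = 3.162×10^-2 mol kg⁻¹ atm⁻¹
pCO2 = [CO2*]/KH = 46.4×10^-6 / 3.162×10^-2 = 1.47×10^-3 atm = 1470 μatm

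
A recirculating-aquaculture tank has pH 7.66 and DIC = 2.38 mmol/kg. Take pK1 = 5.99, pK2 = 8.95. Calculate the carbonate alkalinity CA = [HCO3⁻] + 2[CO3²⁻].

CA = [HCO3⁻] + 2[CO3²⁻] = (α₁ + 2α₂)·DIC
At pH 7.66: [H⁺]/K1 = 10^-1.67 = 0.021380, K2/[H⁺] = 10^-1.29 = 0.051286
α₁ = 1/(1 + 0.021380 + 0.051286) = 1/1.0727 = 0.9323; α₂ = α₁·K2/[H⁺] = 0.04781
α₁ + 2α₂ = 1.0279
CA = 1.0279 × 2.38 = 2.45 mmol/kg

CA = 2.45 mmol/kg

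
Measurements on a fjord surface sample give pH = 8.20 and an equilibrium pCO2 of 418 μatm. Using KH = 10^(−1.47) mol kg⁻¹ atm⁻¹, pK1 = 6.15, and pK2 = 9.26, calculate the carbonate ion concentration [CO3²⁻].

[CO2*] = KH · pCO2 = 10^(−1.47) × 418×10^-6 = 1.416×10^-5 mol/kg
α₀ = 1/(1 + K1/[H⁺] + K1K2/[H⁺]²) = 1/(1 + 10^+2.05 + 10^+0.99) = 0.008132
DIC = [CO2*]/α₀ = 1.416×10^-5 / 0.008132 = 1.742 mmol/kg
[CO3²⁻] = α₂·DIC; α₂ = 0.07947, so [CO3²⁻] = 0.07947 × 1.742 = 0.138 mmol/kg

[CO3²⁻] = 0.138 mmol/kg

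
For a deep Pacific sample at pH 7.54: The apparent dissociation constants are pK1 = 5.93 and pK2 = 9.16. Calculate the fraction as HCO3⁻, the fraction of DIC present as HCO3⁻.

α₁ = 1 / (1 + [H⁺]/K1 + K2/[H⁺]) = 1 / (1 + 10^-1.61 + 10^-1.62)
   = 1 / (1 + 0.024547 + 0.023988) = 1/1.0485 = 0.9537

α₁ = 0.954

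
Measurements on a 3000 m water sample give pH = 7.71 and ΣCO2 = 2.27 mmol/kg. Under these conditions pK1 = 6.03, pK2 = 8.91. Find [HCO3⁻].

[HCO3⁻] = 2.09 mmol/kg

α₁ = 1 / (1 + [H⁺]/K1 + K2/[H⁺]) = 1 / (1 + 10^-1.68 + 10^-1.20)
   = 1 / (1 + 0.020893 + 0.063096) = 1/1.0840 = 0.9225
[HCO3⁻] = α₁ × DIC = 0.9225 × 2.27 = 2.09 mmol/kg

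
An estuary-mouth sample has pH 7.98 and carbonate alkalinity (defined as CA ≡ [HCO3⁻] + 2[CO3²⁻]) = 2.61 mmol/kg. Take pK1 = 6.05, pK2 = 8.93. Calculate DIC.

DIC = 2.40 mmol/kg

CA = [HCO3⁻] + 2[CO3²⁻] = (α₁ + 2α₂)·DIC
At pH 7.98: [H⁺]/K1 = 10^-1.93 = 0.011749, K2/[H⁺] = 10^-0.95 = 0.11220
α₁ = 1/(1 + 0.011749 + 0.11220) = 1/1.1240 = 0.8897; α₂ = α₁·K2/[H⁺] = 0.09983
α₁ + 2α₂ = 1.0894
DIC = CA / (α₁ + 2α₂) = 2.61 / 1.0894 = 2.40 mmol/kg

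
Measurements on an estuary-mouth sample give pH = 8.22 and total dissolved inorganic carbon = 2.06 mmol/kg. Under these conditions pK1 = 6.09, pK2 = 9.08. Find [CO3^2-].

α₂ = 1 / (1 + [H⁺]/K2 + [H⁺]²/(K1K2)) = 1 / (1 + 10^+0.86 + 10^-1.27)
   = 1 / (1 + 7.2444 + 0.053703) = 1/8.2981 = 0.1205
[CO3²⁻] = α₂ × DIC = 0.1205 × 2.06 = 0.248 mmol/kg

[CO3²⁻] = 0.248 mmol/kg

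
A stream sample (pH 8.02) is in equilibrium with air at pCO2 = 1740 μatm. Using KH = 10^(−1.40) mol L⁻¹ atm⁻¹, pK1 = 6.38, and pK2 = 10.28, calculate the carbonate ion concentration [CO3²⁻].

[CO2*] = KH · pCO2 = 10^(−1.40) × 1740×10^-6 = 6.927×10^-5 mol/L
α₀ = 1/(1 + K1/[H⁺] + K1K2/[H⁺]²) = 1/(1 + 10^+1.64 + 10^-0.62) = 0.02228
DIC = [CO2*]/α₀ = 6.927×10^-5 / 0.02228 = 3.110 mmol/L
[CO3²⁻] = α₂·DIC; α₂ = 0.005344, so [CO3²⁻] = 0.005344 × 3.110 = 0.0166 mmol/L = 16.6 μmol/L

[CO3²⁻] = 16.6 μmol/L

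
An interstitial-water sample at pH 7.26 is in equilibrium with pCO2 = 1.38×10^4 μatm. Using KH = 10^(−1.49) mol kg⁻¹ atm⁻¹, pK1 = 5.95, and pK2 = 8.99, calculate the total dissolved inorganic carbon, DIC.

[CO2*] = KH · pCO2 = 10^(−1.49) × 1.38×10^4×10^-6 = 4.466×10^-4 mol/kg
α₀ = 1/(1 + K1/[H⁺] + K1K2/[H⁺]²) = 1/(1 + 10^+1.31 + 10^-0.42) = 0.04588
DIC = [CO2*]/α₀ = 4.466×10^-4 / 0.04588 = 9.73 mmol/kg

DIC = 9.73 mmol/kg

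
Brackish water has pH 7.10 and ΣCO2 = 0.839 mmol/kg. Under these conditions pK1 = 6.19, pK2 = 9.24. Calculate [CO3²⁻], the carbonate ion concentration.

[CO3²⁻] = 5.38 μmol/kg

α₂ = 1 / (1 + [H⁺]/K2 + [H⁺]²/(K1K2)) = 1 / (1 + 10^+2.14 + 10^+1.23)
   = 1 / (1 + 138.04 + 16.982) = 1/156.02 = 0.006409
[CO3²⁻] = α₂ × DIC = 0.006409 × 0.839 = 0.00538 mmol/kg = 5.38 μmol/kg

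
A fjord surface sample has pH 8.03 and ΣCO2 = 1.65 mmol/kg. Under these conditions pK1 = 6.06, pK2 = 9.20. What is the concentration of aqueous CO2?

α₀ = 1 / (1 + K1/[H⁺] + K1K2/[H⁺]²) = 1 / (1 + 10^+1.97 + 10^+0.80)
   = 1 / (1 + 93.325 + 6.3096) = 1/100.64 = 0.009937
[CO2*] = α₀ × DIC = 0.009937 × 1.65 = 0.0164 mmol/kg = 16.4 μmol/kg

[CO2*] = 16.4 μmol/kg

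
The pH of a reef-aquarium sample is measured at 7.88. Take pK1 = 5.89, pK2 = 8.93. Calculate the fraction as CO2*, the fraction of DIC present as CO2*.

α₀ = 1 / (1 + K1/[H⁺] + K1K2/[H⁺]²) = 1 / (1 + 10^+1.99 + 10^+0.94)
   = 1 / (1 + 97.724 + 8.7096) = 1/107.43 = 0.009308

α₀ = 0.00931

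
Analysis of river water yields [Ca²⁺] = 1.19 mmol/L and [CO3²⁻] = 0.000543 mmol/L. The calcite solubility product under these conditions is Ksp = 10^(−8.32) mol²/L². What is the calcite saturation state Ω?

Ksp = 10^(−8.32) = 4.786×10^-9
Ω = [Ca²⁺][CO3²⁻]/Ksp = (1.19×10^-3)(0.000543×10^-3) / 4.786×10^-9 = 0.135

Ω = 0.135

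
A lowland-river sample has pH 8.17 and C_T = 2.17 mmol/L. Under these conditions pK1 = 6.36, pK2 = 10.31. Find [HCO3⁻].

[HCO3⁻] = 2.12 mmol/L

α₁ = 1 / (1 + [H⁺]/K1 + K2/[H⁺]) = 1 / (1 + 10^-1.81 + 10^-2.14)
   = 1 / (1 + 0.015488 + 0.0072444) = 1/1.0227 = 0.9778
[HCO3⁻] = α₁ × DIC = 0.9778 × 2.17 = 2.12 mmol/L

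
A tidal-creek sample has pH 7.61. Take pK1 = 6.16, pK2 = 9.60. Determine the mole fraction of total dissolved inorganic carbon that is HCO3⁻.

α₁ = 1 / (1 + [H⁺]/K1 + K2/[H⁺]) = 1 / (1 + 10^-1.45 + 10^-1.99)
   = 1 / (1 + 0.035481 + 0.010233) = 1/1.0457 = 0.9563

α₁ = 0.956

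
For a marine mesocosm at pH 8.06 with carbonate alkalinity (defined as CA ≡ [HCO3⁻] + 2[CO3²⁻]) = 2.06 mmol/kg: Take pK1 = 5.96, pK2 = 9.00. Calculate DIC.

DIC = 1.88 mmol/kg

CA = [HCO3⁻] + 2[CO3²⁻] = (α₁ + 2α₂)·DIC
At pH 8.06: [H⁺]/K1 = 10^-2.10 = 0.0079433, K2/[H⁺] = 10^-0.94 = 0.11482
α₁ = 1/(1 + 0.0079433 + 0.11482) = 1/1.1228 = 0.8907; α₂ = α₁·K2/[H⁺] = 0.1023
α₁ + 2α₂ = 1.0952
DIC = CA / (α₁ + 2α₂) = 2.06 / 1.0952 = 1.88 mmol/kg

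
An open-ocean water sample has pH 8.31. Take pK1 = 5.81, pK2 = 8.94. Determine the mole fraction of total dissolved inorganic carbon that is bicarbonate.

α₁ = 0.808

α₁ = 1 / (1 + [H⁺]/K1 + K2/[H⁺]) = 1 / (1 + 10^-2.50 + 10^-0.63)
   = 1 / (1 + 0.0031623 + 0.23442) = 1/1.2376 = 0.8080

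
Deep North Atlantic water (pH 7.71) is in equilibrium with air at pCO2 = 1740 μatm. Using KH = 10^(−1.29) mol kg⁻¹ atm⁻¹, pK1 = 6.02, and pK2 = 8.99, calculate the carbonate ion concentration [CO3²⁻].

[CO3²⁻] = 0.229 mmol/kg

[CO2*] = KH · pCO2 = 10^(−1.29) × 1740×10^-6 = 8.924×10^-5 mol/kg
α₀ = 1/(1 + K1/[H⁺] + K1K2/[H⁺]²) = 1/(1 + 10^+1.69 + 10^+0.41) = 0.01903
DIC = [CO2*]/α₀ = 8.924×10^-5 / 0.01903 = 4.689 mmol/kg
[CO3²⁻] = α₂·DIC; α₂ = 0.04891, so [CO3²⁻] = 0.04891 × 4.689 = 0.229 mmol/kg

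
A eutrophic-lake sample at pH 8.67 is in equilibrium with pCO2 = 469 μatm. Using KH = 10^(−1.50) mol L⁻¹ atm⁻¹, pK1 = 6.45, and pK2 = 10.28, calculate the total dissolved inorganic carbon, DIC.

DIC = 2.54 mmol/L

[CO2*] = KH · pCO2 = 10^(−1.50) × 469×10^-6 = 1.483×10^-5 mol/L
α₀ = 1/(1 + K1/[H⁺] + K1K2/[H⁺]²) = 1/(1 + 10^+2.22 + 10^+0.61) = 0.005847
DIC = [CO2*]/α₀ = 1.483×10^-5 / 0.005847 = 2.54 mmol/L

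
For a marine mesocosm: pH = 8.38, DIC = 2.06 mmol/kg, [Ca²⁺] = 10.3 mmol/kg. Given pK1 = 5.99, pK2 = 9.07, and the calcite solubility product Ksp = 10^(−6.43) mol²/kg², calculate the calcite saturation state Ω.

α₂ = 1 / (1 + [H⁺]/K2 + [H⁺]²/(K1K2)) = 1 / (1 + 10^+0.69 + 10^-1.70)
   = 1 / (1 + 4.8978 + 0.019953) = 1/5.9177 = 0.1690
[CO3²⁻] = α₂ × DIC = 0.1690 × 2.06 = 0.3481 mmol/kg
Ksp = 10^(−6.43) = 3.715×10^-7
Ω = [Ca²⁺][CO3²⁻]/Ksp = (10.3×10^-3)(3.481×10^-4) / 3.715×10^-7 = 9.65

Ω = 9.65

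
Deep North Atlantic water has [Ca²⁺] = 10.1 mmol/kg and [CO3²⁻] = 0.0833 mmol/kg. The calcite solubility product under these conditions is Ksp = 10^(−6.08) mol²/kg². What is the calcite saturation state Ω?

Ksp = 10^(−6.08) = 8.318×10^-7
Ω = [Ca²⁺][CO3²⁻]/Ksp = (10.1×10^-3)(0.0833×10^-3) / 8.318×10^-7 = 1.01

Ω = 1.01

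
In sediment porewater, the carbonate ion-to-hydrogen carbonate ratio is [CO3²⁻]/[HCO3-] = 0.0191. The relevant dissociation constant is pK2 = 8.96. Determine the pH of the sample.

From K2 = [H⁺][CO3²⁻]/[HCO3-]:  pH = pK2 + log₁₀([CO3²⁻]/[HCO3-])
log₁₀(0.0191) = -1.719
pH = 8.96 + (-1.719) = 7.24

pH = 7.24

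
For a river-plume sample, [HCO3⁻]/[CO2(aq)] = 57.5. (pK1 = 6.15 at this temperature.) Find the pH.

pH = 7.91

From K1 = [H⁺][HCO3⁻]/[CO2(aq)]:  pH = pK1 + log₁₀([HCO3⁻]/[CO2(aq)])
log₁₀(57.5) = +1.760
pH = 6.15 + (+1.760) = 7.91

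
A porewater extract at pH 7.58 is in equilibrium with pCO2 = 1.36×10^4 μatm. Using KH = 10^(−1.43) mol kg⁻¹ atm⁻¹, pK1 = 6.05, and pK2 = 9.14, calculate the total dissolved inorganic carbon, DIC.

[CO2*] = KH · pCO2 = 10^(−1.43) × 1.36×10^4×10^-6 = 5.053×10^-4 mol/kg
α₀ = 1/(1 + K1/[H⁺] + K1K2/[H⁺]²) = 1/(1 + 10^+1.53 + 10^-0.03) = 0.02792
DIC = [CO2*]/α₀ = 5.053×10^-4 / 0.02792 = 18.1 mmol/kg

DIC = 18.1 mmol/kg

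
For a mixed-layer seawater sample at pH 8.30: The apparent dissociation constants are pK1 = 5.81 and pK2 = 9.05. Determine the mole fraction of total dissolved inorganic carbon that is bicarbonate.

α₁ = 1 / (1 + [H⁺]/K1 + K2/[H⁺]) = 1 / (1 + 10^-2.49 + 10^-0.75)
   = 1 / (1 + 0.0032359 + 0.17783) = 1/1.1811 = 0.8467

α₁ = 0.847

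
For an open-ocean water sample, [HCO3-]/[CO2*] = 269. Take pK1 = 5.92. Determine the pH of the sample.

pH = 8.35

From K1 = [H⁺][HCO3-]/[CO2*]:  pH = pK1 + log₁₀([HCO3-]/[CO2*])
log₁₀(269) = +2.430
pH = 5.92 + (+2.430) = 8.35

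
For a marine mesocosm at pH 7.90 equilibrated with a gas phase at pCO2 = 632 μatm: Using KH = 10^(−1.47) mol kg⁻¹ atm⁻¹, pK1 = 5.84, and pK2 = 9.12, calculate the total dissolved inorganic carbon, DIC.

DIC = 2.63 mmol/kg

[CO2*] = KH · pCO2 = 10^(−1.47) × 632×10^-6 = 2.141×10^-5 mol/kg
α₀ = 1/(1 + K1/[H⁺] + K1K2/[H⁺]²) = 1/(1 + 10^+2.06 + 10^+0.84) = 0.008148
DIC = [CO2*]/α₀ = 2.141×10^-5 / 0.008148 = 2.63 mmol/kg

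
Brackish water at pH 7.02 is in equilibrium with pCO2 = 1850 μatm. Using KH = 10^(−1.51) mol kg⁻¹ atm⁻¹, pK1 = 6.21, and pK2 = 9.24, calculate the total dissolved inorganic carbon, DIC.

DIC = 0.429 mmol/kg

[CO2*] = KH · pCO2 = 10^(−1.51) × 1850×10^-6 = 5.717×10^-5 mol/kg
α₀ = 1/(1 + K1/[H⁺] + K1K2/[H⁺]²) = 1/(1 + 10^+0.81 + 10^-1.41) = 0.1334
DIC = [CO2*]/α₀ = 5.717×10^-5 / 0.1334 = 0.429 mmol/kg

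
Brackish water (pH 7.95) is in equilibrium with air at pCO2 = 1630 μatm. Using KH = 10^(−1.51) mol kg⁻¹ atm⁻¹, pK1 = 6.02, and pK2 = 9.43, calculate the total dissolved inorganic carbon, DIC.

DIC = 4.48 mmol/kg

[CO2*] = KH · pCO2 = 10^(−1.51) × 1630×10^-6 = 5.037×10^-5 mol/kg
α₀ = 1/(1 + K1/[H⁺] + K1K2/[H⁺]²) = 1/(1 + 10^+1.93 + 10^+0.45) = 0.01124
DIC = [CO2*]/α₀ = 5.037×10^-5 / 0.01124 = 4.48 mmol/kg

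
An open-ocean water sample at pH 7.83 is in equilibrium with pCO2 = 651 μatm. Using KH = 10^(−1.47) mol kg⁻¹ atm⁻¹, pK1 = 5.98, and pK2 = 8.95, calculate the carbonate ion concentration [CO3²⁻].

[CO3²⁻] = 0.118 mmol/kg

[CO2*] = KH · pCO2 = 10^(−1.47) × 651×10^-6 = 2.206×10^-5 mol/kg
α₀ = 1/(1 + K1/[H⁺] + K1K2/[H⁺]²) = 1/(1 + 10^+1.85 + 10^+0.73) = 0.01296
DIC = [CO2*]/α₀ = 2.206×10^-5 / 0.01296 = 1.702 mmol/kg
[CO3²⁻] = α₂·DIC; α₂ = 0.06960, so [CO3²⁻] = 0.06960 × 1.702 = 0.118 mmol/kg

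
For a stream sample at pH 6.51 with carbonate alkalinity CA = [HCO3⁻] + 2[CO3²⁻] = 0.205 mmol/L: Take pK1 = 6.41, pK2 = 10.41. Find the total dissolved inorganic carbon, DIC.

CA = [HCO3⁻] + 2[CO3²⁻] = (α₁ + 2α₂)·DIC
At pH 6.51: [H⁺]/K1 = 10^-0.10 = 0.79433, K2/[H⁺] = 10^-3.90 = 0.00012589
α₁ = 1/(1 + 0.79433 + 0.00012589) = 1/1.7945 = 0.5573; α₂ = α₁·K2/[H⁺] = 7.016×10^-5
α₁ + 2α₂ = 0.5574
DIC = CA / (α₁ + 2α₂) = 0.205 / 0.5574 = 0.368 mmol/L

DIC = 0.368 mmol/L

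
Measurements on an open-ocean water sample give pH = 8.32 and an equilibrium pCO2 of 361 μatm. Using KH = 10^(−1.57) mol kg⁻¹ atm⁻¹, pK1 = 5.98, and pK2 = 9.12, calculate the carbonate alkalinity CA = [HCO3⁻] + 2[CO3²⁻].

CA = 2.80 mmol/kg

[CO2*] = KH · pCO2 = 10^(−1.57) × 361×10^-6 = 9.716×10^-6 mol/kg
α₀ = 1/(1 + K1/[H⁺] + K1K2/[H⁺]²) = 1/(1 + 10^+2.34 + 10^+1.54) = 0.003930
DIC = [CO2*]/α₀ = 9.716×10^-6 / 0.003930 = 2.472 mmol/kg
CA = (α₁ + 2α₂)·DIC = (0.8598 + 2×0.1363) × 2.472 = 2.80 mmol/kg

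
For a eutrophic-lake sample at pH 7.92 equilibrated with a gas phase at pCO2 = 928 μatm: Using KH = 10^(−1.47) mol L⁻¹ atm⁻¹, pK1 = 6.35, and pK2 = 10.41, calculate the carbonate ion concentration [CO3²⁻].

[CO3²⁻] = 3.78 μmol/L

[CO2*] = KH · pCO2 = 10^(−1.47) × 928×10^-6 = 3.144×10^-5 mol/L
α₀ = 1/(1 + K1/[H⁺] + K1K2/[H⁺]²) = 1/(1 + 10^+1.57 + 10^-0.92) = 0.02613
DIC = [CO2*]/α₀ = 3.144×10^-5 / 0.02613 = 1.204 mmol/L
[CO3²⁻] = α₂·DIC; α₂ = 0.003141, so [CO3²⁻] = 0.003141 × 1.204 = 0.00378 mmol/L = 3.78 μmol/L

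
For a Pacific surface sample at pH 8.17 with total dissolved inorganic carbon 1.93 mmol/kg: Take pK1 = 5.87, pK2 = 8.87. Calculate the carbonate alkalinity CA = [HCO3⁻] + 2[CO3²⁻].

CA = [HCO3⁻] + 2[CO3²⁻] = (α₁ + 2α₂)·DIC
At pH 8.17: [H⁺]/K1 = 10^-2.30 = 0.0050119, K2/[H⁺] = 10^-0.70 = 0.19953
α₁ = 1/(1 + 0.0050119 + 0.19953) = 1/1.2045 = 0.8302; α₂ = α₁·K2/[H⁺] = 0.1656
α₁ + 2α₂ = 1.1615
CA = 1.1615 × 1.93 = 2.24 mmol/kg

CA = 2.24 mmol/kg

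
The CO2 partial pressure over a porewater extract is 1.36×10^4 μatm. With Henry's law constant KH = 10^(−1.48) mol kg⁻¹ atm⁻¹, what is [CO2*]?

[CO2*] = 450 μmol/kg

KH = 10^(−1.48) = 3.311×10^-2 mol kg⁻¹ atm⁻¹
[CO2*] = KH · pCO2 = 3.311×10^-2 × 1.36×10^4×10^-6 atm = 4.50×10^-4 mol/kg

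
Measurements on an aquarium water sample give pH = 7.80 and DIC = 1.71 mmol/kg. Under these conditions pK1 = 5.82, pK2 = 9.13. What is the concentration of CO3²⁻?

α₂ = 1 / (1 + [H⁺]/K2 + [H⁺]²/(K1K2)) = 1 / (1 + 10^+1.33 + 10^-0.65)
   = 1 / (1 + 21.380 + 0.22387) = 1/22.603 = 0.04424
[CO3²⁻] = α₂ × DIC = 0.04424 × 1.71 = 0.0757 mmol/kg

[CO3²⁻] = 0.0757 mmol/kg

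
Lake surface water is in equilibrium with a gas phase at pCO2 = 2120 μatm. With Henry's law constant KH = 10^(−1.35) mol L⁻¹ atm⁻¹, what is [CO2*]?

KH = 10^(−1.35) = 4.467×10^-2 mol L⁻¹ atm⁻¹
[CO2*] = KH · pCO2 = 4.467×10^-2 × 2120×10^-6 atm = 9.47×10^-5 mol/L

[CO2*] = 94.7 μmol/L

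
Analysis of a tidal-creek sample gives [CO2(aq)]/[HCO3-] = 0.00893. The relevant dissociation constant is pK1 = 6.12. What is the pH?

From K1 = [H⁺][HCO3-]/[CO2(aq)]:  pH = pK1 − log₁₀([CO2(aq)]/[HCO3-])
log₁₀(0.00893) = -2.049
pH = 6.12 − (-2.049) = 8.17

pH = 8.17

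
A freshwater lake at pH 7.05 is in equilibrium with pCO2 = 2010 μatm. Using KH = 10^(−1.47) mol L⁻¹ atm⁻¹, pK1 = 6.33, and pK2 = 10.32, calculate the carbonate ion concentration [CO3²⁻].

[CO2*] = KH · pCO2 = 10^(−1.47) × 2010×10^-6 = 6.811×10^-5 mol/L
α₀ = 1/(1 + K1/[H⁺] + K1K2/[H⁺]²) = 1/(1 + 10^+0.72 + 10^-2.55) = 0.1600
DIC = [CO2*]/α₀ = 6.811×10^-5 / 0.1600 = 0.4257 mmol/L
[CO3²⁻] = α₂·DIC; α₂ = 0.0004509, so [CO3²⁻] = 0.0004509 × 0.4257 = 0.000192 mmol/L = 0.192 μmol/L

[CO3²⁻] = 0.192 μmol/L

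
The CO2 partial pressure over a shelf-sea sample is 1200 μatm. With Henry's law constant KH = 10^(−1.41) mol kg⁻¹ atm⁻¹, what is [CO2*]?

KH = 10^(−1.41) = 3.890×10^-2 mol kg⁻¹ atm⁻¹
[CO2*] = KH · pCO2 = 3.890×10^-2 × 1200×10^-6 atm = 4.67×10^-5 mol/kg

[CO2*] = 46.7 μmol/kg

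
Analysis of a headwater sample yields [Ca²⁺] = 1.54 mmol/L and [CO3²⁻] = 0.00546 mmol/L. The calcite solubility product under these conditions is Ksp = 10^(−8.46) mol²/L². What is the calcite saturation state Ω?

Ω = 2.43

Ksp = 10^(−8.46) = 3.467×10^-9
Ω = [Ca²⁺][CO3²⁻]/Ksp = (1.54×10^-3)(0.00546×10^-3) / 3.467×10^-9 = 2.43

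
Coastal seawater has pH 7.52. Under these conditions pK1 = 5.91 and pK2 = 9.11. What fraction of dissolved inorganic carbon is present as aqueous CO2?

α₀ = 1 / (1 + K1/[H⁺] + K1K2/[H⁺]²) = 1 / (1 + 10^+1.61 + 10^+0.02)
   = 1 / (1 + 40.738 + 1.0471) = 1/42.785 = 0.02337

α₀ = 0.0234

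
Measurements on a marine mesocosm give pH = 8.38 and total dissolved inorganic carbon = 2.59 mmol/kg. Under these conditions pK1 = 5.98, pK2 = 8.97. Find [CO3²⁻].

[CO3²⁻] = 0.528 mmol/kg

α₂ = 1 / (1 + [H⁺]/K2 + [H⁺]²/(K1K2)) = 1 / (1 + 10^+0.59 + 10^-1.81)
   = 1 / (1 + 3.8905 + 0.015488) = 1/4.9059 = 0.2038
[CO3²⁻] = α₂ × DIC = 0.2038 × 2.59 = 0.528 mmol/kg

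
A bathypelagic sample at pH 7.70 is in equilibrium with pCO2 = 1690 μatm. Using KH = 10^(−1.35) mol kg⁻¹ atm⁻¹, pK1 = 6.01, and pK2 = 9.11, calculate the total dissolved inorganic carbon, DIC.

DIC = 3.92 mmol/kg

[CO2*] = KH · pCO2 = 10^(−1.35) × 1690×10^-6 = 7.549×10^-5 mol/kg
α₀ = 1/(1 + K1/[H⁺] + K1K2/[H⁺]²) = 1/(1 + 10^+1.69 + 10^+0.28) = 0.01927
DIC = [CO2*]/α₀ = 7.549×10^-5 / 0.01927 = 3.92 mmol/kg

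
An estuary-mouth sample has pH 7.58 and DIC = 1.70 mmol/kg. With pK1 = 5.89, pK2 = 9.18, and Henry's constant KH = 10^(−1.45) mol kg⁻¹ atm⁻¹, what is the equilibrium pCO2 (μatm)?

pCO2 = 936 μatm

α₀ = 1 / (1 + K1/[H⁺] + K1K2/[H⁺]²) = 1 / (1 + 10^+1.69 + 10^+0.09)
   = 1 / (1 + 48.978 + 1.2303) = 1/51.208 = 0.01953
[CO2*] = α₀ × DIC = 0.01953 × 1.70 = 0.03320 mmol/kg
pCO2 = [CO2*]/KH = 3.320×10^-5 / 3.548×10^-2 = 936 μatm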